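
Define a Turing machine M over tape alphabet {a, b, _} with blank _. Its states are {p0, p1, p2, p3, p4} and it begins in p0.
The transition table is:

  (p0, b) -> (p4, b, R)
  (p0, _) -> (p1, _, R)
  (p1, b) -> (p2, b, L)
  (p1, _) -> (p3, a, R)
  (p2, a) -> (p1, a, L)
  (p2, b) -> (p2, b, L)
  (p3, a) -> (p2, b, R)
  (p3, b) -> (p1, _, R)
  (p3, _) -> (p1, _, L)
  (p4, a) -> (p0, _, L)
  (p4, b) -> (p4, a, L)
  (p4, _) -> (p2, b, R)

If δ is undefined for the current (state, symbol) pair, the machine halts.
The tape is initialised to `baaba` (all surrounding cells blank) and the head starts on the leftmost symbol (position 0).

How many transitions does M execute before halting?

7

p0 | _[b]aaba   read b → write b, move R, go to p4
p4 | _b[a]aba   read a → write _, move L, go to p0
p0 | _[b]_aba   read b → write b, move R, go to p4
p4 | _b[_]aba   read _ → write b, move R, go to p2
p2 | _bb[a]ba   read a → write a, move L, go to p1
p1 | _b[b]aba   read b → write b, move L, go to p2
p2 | _[b]baba   read b → write b, move L, go to p2
p2 | [_]bbaba
M halts after 7 transitions.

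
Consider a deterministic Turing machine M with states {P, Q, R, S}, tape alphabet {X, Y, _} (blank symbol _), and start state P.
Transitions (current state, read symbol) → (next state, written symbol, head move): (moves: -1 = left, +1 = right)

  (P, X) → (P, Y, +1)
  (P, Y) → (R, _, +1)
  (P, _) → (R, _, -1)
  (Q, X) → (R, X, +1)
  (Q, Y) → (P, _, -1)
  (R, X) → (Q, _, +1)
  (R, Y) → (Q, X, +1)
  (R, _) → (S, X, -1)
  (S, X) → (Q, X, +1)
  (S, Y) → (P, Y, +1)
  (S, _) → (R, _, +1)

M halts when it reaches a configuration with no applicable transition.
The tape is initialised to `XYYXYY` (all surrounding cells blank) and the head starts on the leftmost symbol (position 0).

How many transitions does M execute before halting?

9

P | [X]YYXYY   read X → write Y, move +1, go to P
P | Y[Y]YXYY   read Y → write _, move +1, go to R
R | Y_[Y]XYY   read Y → write X, move +1, go to Q
Q | Y_X[X]YY   read X → write X, move +1, go to R
R | Y_XX[Y]Y   read Y → write X, move +1, go to Q
Q | Y_XXX[Y]   read Y → write _, move -1, go to P
P | Y_XX[X]_   read X → write Y, move +1, go to P
P | Y_XXY[_]   read _ → write _, move -1, go to R
R | Y_XX[Y]_   read Y → write X, move +1, go to Q
Q | Y_XXX[_]
M halts after 9 transitions.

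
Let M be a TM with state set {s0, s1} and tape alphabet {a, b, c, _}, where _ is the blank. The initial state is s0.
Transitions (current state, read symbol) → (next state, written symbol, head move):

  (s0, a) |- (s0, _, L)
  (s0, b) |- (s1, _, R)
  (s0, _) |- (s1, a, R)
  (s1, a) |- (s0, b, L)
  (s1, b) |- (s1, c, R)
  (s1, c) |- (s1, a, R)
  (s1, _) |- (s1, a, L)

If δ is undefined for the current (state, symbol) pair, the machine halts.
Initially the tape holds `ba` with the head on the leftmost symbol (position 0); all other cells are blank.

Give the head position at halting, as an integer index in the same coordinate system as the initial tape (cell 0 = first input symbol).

s0 | __[b]a_   read b → write _, move R, go to s1
s1 | ___[a]_   read a → write b, move L, go to s0
s0 | __[_]b_   read _ → write a, move R, go to s1
s1 | __a[b]_   read b → write c, move R, go to s1
s1 | __ac[_]   read _ → write a, move L, go to s1
s1 | __a[c]a   read c → write a, move R, go to s1
s1 | __aa[a]   read a → write b, move L, go to s0
s0 | __a[a]b   read a → write _, move L, go to s0
s0 | __[a]_b   read a → write _, move L, go to s0
s0 | _[_]__b   read _ → write a, move R, go to s1
s1 | _a[_]_b   read _ → write a, move L, go to s1
s1 | _[a]a_b   read a → write b, move L, go to s0
s0 | [_]ba_b   read _ → write a, move R, go to s1
s1 | a[b]a_b   read b → write c, move R, go to s1
s1 | ac[a]_b   read a → write b, move L, go to s0
s0 | a[c]b_b
At halt the head is at cell -1.

-1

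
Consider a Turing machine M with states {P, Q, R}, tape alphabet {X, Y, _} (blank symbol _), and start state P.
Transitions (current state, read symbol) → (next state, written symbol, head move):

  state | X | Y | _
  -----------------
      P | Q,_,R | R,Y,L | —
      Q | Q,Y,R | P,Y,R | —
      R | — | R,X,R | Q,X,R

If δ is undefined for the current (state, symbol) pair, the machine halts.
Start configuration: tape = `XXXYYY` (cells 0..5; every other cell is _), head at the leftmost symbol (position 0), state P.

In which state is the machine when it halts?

state=P head=0 tape=[X]XXYYY__   (P,X)→(Q,_,R)
state=Q head=1 tape=_[X]XYYY__   (Q,X)→(Q,Y,R)
state=Q head=2 tape=_Y[X]YYY__   (Q,X)→(Q,Y,R)
state=Q head=3 tape=_YY[Y]YY__   (Q,Y)→(P,Y,R)
state=P head=4 tape=_YYY[Y]Y__   (P,Y)→(R,Y,L)
state=R head=3 tape=_YY[Y]YY__   (R,Y)→(R,X,R)
state=R head=4 tape=_YYX[Y]Y__   (R,Y)→(R,X,R)
state=R head=5 tape=_YYXX[Y]__   (R,Y)→(R,X,R)
state=R head=6 tape=_YYXXX[_]_   (R,_)→(Q,X,R)
state=Q head=7 tape=_YYXXXX[_]
No transition is defined for (Q, _); M halts in state Q.

Q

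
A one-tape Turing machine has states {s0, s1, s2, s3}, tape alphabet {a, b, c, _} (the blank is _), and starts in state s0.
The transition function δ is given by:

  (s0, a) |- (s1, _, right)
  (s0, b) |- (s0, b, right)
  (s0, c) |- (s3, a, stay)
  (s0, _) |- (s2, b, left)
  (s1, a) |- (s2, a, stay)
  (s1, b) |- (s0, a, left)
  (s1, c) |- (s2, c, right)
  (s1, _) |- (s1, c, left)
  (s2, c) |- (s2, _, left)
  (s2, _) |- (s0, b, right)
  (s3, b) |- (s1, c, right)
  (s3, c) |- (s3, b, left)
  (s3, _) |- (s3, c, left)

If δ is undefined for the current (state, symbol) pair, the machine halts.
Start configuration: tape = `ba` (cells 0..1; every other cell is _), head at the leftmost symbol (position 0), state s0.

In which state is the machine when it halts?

s2

s0 | __[b]a_   read b → write b, move right, go to s0
s0 | __b[a]_   read a → write _, move right, go to s1
s1 | __b_[_]   read _ → write c, move left, go to s1
s1 | __b[_]c   read _ → write c, move left, go to s1
s1 | __[b]cc   read b → write a, move left, go to s0
s0 | _[_]acc   read _ → write b, move left, go to s2
s2 | [_]bacc   read _ → write b, move right, go to s0
s0 | b[b]acc   read b → write b, move right, go to s0
s0 | bb[a]cc   read a → write _, move right, go to s1
s1 | bb_[c]c   read c → write c, move right, go to s2
s2 | bb_c[c]   read c → write _, move left, go to s2
s2 | bb_[c]_   read c → write _, move left, go to s2
s2 | bb[_]__   read _ → write b, move right, go to s0
s0 | bbb[_]_   read _ → write b, move left, go to s2
s2 | bb[b]b_
No transition is defined for (s2, b); M halts in state s2.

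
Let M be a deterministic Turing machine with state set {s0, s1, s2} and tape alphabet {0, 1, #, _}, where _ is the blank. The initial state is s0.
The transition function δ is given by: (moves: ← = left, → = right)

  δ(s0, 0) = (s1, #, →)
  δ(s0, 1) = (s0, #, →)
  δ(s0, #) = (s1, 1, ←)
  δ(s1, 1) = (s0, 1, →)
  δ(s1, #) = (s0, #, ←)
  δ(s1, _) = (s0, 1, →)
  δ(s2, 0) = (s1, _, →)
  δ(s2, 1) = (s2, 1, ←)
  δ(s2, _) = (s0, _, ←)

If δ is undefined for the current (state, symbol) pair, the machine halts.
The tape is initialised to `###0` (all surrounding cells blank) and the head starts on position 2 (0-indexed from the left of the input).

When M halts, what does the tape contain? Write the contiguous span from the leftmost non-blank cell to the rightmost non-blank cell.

#1110

state=s0 head=2 tape=__##[#]0   (s0,#)→(s1,1,←)
state=s1 head=1 tape=__#[#]10   (s1,#)→(s0,#,←)
state=s0 head=0 tape=__[#]#10   (s0,#)→(s1,1,←)
state=s1 head=-1 tape=_[_]1#10   (s1,_)→(s0,1,→)
state=s0 head=0 tape=_1[1]#10   (s0,1)→(s0,#,→)
state=s0 head=1 tape=_1#[#]10   (s0,#)→(s1,1,←)
state=s1 head=0 tape=_1[#]110   (s1,#)→(s0,#,←)
state=s0 head=-1 tape=_[1]#110   (s0,1)→(s0,#,→)
state=s0 head=0 tape=_#[#]110   (s0,#)→(s1,1,←)
state=s1 head=-1 tape=_[#]1110   (s1,#)→(s0,#,←)
state=s0 head=-2 tape=[_]#1110
The non-blank tape span at halt is #1110.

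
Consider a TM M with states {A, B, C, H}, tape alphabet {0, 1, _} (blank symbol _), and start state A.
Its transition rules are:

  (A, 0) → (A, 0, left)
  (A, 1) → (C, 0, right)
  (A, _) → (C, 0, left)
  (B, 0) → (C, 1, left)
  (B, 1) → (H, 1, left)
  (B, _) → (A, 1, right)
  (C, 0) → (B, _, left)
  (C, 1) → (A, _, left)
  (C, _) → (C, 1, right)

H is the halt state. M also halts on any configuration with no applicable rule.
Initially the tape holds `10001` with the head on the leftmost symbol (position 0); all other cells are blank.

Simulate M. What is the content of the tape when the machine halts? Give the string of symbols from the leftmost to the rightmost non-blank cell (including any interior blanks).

011_01

A | _[1]0001   read 1 → write 0, move right, go to C
C | _0[0]001   read 0 → write _, move left, go to B
B | _[0]_001   read 0 → write 1, move left, go to C
C | [_]1_001   read _ → write 1, move right, go to C
C | 1[1]_001   read 1 → write _, move left, go to A
A | [1]__001   read 1 → write 0, move right, go to C
C | 0[_]_001   read _ → write 1, move right, go to C
C | 01[_]001   read _ → write 1, move right, go to C
C | 011[0]01   read 0 → write _, move left, go to B
B | 01[1]_01   read 1 → write 1, move left, go to H
H | 0[1]1_01
The non-blank tape span at halt is 011_01.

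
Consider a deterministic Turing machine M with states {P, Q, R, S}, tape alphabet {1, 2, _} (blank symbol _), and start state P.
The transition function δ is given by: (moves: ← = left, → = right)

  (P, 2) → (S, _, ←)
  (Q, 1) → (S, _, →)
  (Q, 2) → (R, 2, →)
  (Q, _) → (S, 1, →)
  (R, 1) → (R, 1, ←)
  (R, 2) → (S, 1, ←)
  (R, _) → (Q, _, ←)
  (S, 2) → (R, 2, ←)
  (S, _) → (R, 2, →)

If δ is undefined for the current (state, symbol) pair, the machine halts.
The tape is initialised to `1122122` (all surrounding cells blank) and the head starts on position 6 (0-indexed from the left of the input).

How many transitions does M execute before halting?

12

P | __112212[2]   read 2 → write _, move ←, go to S
S | __11221[2]_   read 2 → write 2, move ←, go to R
R | __1122[1]2_   read 1 → write 1, move ←, go to R
R | __112[2]12_   read 2 → write 1, move ←, go to S
S | __11[2]112_   read 2 → write 2, move ←, go to R
R | __1[1]2112_   read 1 → write 1, move ←, go to R
R | __[1]12112_   read 1 → write 1, move ←, go to R
R | _[_]112112_   read _ → write _, move ←, go to Q
Q | [_]_112112_   read _ → write 1, move →, go to S
S | 1[_]112112_   read _ → write 2, move →, go to R
R | 12[1]12112_   read 1 → write 1, move ←, go to R
R | 1[2]112112_   read 2 → write 1, move ←, go to S
S | [1]1112112_
M halts after 12 transitions.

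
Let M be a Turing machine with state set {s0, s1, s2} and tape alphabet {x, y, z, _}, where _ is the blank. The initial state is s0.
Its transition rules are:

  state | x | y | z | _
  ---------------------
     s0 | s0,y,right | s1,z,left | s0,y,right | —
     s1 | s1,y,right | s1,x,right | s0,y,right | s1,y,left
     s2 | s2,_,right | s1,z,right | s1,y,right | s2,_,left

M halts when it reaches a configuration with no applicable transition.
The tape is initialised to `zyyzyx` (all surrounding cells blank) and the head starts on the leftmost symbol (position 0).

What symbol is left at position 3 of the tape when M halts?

x

s0 | [z]yyzyx_   read z → write y, move right, go to s0
s0 | y[y]yzyx_   read y → write z, move left, go to s1
s1 | [y]zyzyx_   read y → write x, move right, go to s1
s1 | x[z]yzyx_   read z → write y, move right, go to s0
s0 | xy[y]zyx_   read y → write z, move left, go to s1
s1 | x[y]zzyx_   read y → write x, move right, go to s1
s1 | xx[z]zyx_   read z → write y, move right, go to s0
s0 | xxy[z]yx_   read z → write y, move right, go to s0
s0 | xxyy[y]x_   read y → write z, move left, go to s1
s1 | xxy[y]zx_   read y → write x, move right, go to s1
s1 | xxyx[z]x_   read z → write y, move right, go to s0
s0 | xxyxy[x]_   read x → write y, move right, go to s0
s0 | xxyxyy[_]
Cell 3 holds x when M halts.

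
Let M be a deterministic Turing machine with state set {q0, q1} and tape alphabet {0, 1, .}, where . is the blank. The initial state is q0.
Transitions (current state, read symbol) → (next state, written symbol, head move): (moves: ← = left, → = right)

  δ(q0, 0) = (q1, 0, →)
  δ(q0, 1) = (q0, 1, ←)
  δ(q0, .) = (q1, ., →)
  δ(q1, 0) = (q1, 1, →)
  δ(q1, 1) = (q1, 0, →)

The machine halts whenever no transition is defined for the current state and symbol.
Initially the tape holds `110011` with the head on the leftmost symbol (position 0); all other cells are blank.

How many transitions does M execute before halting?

8

q0 | .[1]10011.   read 1 → write 1, move ←, go to q0
q0 | [.]110011.   read . → write ., move →, go to q1
q1 | .[1]10011.   read 1 → write 0, move →, go to q1
q1 | .0[1]0011.   read 1 → write 0, move →, go to q1
q1 | .00[0]011.   read 0 → write 1, move →, go to q1
q1 | .001[0]11.   read 0 → write 1, move →, go to q1
q1 | .0011[1]1.   read 1 → write 0, move →, go to q1
q1 | .00110[1].   read 1 → write 0, move →, go to q1
q1 | .001100[.]
M halts after 8 transitions.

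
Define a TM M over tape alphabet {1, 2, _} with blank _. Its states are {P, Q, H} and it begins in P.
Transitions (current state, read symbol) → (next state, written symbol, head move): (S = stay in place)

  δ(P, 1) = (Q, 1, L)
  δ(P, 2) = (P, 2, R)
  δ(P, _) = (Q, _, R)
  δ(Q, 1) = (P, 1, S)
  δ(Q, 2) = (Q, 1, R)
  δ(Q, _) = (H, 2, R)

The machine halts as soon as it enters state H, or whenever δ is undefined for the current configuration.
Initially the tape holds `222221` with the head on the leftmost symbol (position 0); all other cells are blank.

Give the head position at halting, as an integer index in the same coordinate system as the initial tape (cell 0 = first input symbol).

0

state=P head=0 tape=_[2]22221   (P,2)→(P,2,R)
state=P head=1 tape=_2[2]2221   (P,2)→(P,2,R)
state=P head=2 tape=_22[2]221   (P,2)→(P,2,R)
state=P head=3 tape=_222[2]21   (P,2)→(P,2,R)
state=P head=4 tape=_2222[2]1   (P,2)→(P,2,R)
state=P head=5 tape=_22222[1]   (P,1)→(Q,1,L)
state=Q head=4 tape=_2222[2]1   (Q,2)→(Q,1,R)
state=Q head=5 tape=_22221[1]   (Q,1)→(P,1,S)
state=P head=5 tape=_22221[1]   (P,1)→(Q,1,L)
state=Q head=4 tape=_2222[1]1   (Q,1)→(P,1,S)
state=P head=4 tape=_2222[1]1   (P,1)→(Q,1,L)
state=Q head=3 tape=_222[2]11   (Q,2)→(Q,1,R)
state=Q head=4 tape=_2221[1]1   (Q,1)→(P,1,S)
state=P head=4 tape=_2221[1]1   (P,1)→(Q,1,L)
state=Q head=3 tape=_222[1]11   (Q,1)→(P,1,S)
state=P head=3 tape=_222[1]11   (P,1)→(Q,1,L)
state=Q head=2 tape=_22[2]111   (Q,2)→(Q,1,R)
state=Q head=3 tape=_221[1]11   (Q,1)→(P,1,S)
state=P head=3 tape=_221[1]11   (P,1)→(Q,1,L)
state=Q head=2 tape=_22[1]111   (Q,1)→(P,1,S)
state=P head=2 tape=_22[1]111   (P,1)→(Q,1,L)
state=Q head=1 tape=_2[2]1111   (Q,2)→(Q,1,R)
state=Q head=2 tape=_21[1]111   (Q,1)→(P,1,S)
state=P head=2 tape=_21[1]111   (P,1)→(Q,1,L)
state=Q head=1 tape=_2[1]1111   (Q,1)→(P,1,S)
state=P head=1 tape=_2[1]1111   (P,1)→(Q,1,L)
state=Q head=0 tape=_[2]11111   (Q,2)→(Q,1,R)
state=Q head=1 tape=_1[1]1111   (Q,1)→(P,1,S)
state=P head=1 tape=_1[1]1111   (P,1)→(Q,1,L)
state=Q head=0 tape=_[1]11111   (Q,1)→(P,1,S)
state=P head=0 tape=_[1]11111   (P,1)→(Q,1,L)
state=Q head=-1 tape=[_]111111   (Q,_)→(H,2,R)
state=H head=0 tape=2[1]11111
At halt the head is at cell 0.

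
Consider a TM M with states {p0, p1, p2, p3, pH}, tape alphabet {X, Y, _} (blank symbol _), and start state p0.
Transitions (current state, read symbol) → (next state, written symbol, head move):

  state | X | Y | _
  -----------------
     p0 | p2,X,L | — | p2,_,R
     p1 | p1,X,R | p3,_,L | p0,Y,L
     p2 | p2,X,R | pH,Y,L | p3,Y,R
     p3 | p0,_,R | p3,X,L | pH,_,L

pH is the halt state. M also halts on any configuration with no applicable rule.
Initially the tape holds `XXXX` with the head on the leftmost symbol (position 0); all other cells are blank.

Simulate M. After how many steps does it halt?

15

state=p0 head=0 tape=_[X]XXX___   (p0,X)→(p2,X,L)
state=p2 head=-1 tape=[_]XXXX___   (p2,_)→(p3,Y,R)
state=p3 head=0 tape=Y[X]XXX___   (p3,X)→(p0,_,R)
state=p0 head=1 tape=Y_[X]XX___   (p0,X)→(p2,X,L)
state=p2 head=0 tape=Y[_]XXX___   (p2,_)→(p3,Y,R)
state=p3 head=1 tape=YY[X]XX___   (p3,X)→(p0,_,R)
state=p0 head=2 tape=YY_[X]X___   (p0,X)→(p2,X,L)
state=p2 head=1 tape=YY[_]XX___   (p2,_)→(p3,Y,R)
state=p3 head=2 tape=YYY[X]X___   (p3,X)→(p0,_,R)
state=p0 head=3 tape=YYY_[X]___   (p0,X)→(p2,X,L)
state=p2 head=2 tape=YYY[_]X___   (p2,_)→(p3,Y,R)
state=p3 head=3 tape=YYYY[X]___   (p3,X)→(p0,_,R)
state=p0 head=4 tape=YYYY_[_]__   (p0,_)→(p2,_,R)
state=p2 head=5 tape=YYYY__[_]_   (p2,_)→(p3,Y,R)
state=p3 head=6 tape=YYYY__Y[_]   (p3,_)→(pH,_,L)
state=pH head=5 tape=YYYY__[Y]_
M halts after 15 transitions.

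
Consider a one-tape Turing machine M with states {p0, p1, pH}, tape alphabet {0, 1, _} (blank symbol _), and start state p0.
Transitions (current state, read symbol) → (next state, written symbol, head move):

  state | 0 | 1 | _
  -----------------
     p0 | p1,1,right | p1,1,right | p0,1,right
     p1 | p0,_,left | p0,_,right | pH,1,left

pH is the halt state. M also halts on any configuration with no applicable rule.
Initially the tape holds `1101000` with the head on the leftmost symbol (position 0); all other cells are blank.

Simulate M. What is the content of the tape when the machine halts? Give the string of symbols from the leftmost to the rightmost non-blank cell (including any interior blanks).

1_1_110

state=p0 head=0 tape=[1]101000   (p0,1)→(p1,1,right)
state=p1 head=1 tape=1[1]01000   (p1,1)→(p0,_,right)
state=p0 head=2 tape=1_[0]1000   (p0,0)→(p1,1,right)
state=p1 head=3 tape=1_1[1]000   (p1,1)→(p0,_,right)
state=p0 head=4 tape=1_1_[0]00   (p0,0)→(p1,1,right)
state=p1 head=5 tape=1_1_1[0]0   (p1,0)→(p0,_,left)
state=p0 head=4 tape=1_1_[1]_0   (p0,1)→(p1,1,right)
state=p1 head=5 tape=1_1_1[_]0   (p1,_)→(pH,1,left)
state=pH head=4 tape=1_1_[1]10
The non-blank tape span at halt is 1_1_110.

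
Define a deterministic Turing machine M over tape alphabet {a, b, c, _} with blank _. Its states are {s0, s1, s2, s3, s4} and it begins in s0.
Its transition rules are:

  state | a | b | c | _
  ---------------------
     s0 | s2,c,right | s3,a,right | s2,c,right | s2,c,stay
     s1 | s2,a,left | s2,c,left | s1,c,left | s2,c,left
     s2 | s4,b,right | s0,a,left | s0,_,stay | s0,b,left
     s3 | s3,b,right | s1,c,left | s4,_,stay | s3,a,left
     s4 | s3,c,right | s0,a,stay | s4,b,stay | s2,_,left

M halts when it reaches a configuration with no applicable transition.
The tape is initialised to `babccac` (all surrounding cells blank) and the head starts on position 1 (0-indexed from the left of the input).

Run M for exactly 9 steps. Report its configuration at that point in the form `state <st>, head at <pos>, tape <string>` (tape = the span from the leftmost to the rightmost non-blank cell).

s0 | b[a]bccac   read a → write c, move right, go to s2
s2 | bc[b]ccac   read b → write a, move left, go to s0
s0 | b[c]accac   read c → write c, move right, go to s2
s2 | bc[a]ccac   read a → write b, move right, go to s4
s4 | bcb[c]cac   read c → write b, move stay, go to s4
s4 | bcb[b]cac   read b → write a, move stay, go to s0
s0 | bcb[a]cac   read a → write c, move right, go to s2
s2 | bcbc[c]ac   read c → write _, move stay, go to s0
s0 | bcbc[_]ac   read _ → write c, move stay, go to s2
s2 | bcbc[c]ac
After 9 steps: state s2, head at 4, tape bcbccac.

state s2, head at 4, tape bcbccac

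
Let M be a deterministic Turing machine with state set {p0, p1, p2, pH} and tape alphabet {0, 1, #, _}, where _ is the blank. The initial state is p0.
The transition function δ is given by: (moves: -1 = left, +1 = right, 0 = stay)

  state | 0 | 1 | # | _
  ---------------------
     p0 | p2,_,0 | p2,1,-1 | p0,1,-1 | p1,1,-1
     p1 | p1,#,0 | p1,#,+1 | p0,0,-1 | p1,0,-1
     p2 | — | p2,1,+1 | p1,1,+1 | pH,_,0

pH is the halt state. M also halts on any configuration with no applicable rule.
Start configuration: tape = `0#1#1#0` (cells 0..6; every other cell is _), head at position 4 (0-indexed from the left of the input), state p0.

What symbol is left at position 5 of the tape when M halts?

0

p0 | 0#1#[1]#0   read 1 → write 1, move -1, go to p2
p2 | 0#1[#]1#0   read # → write 1, move +1, go to p1
p1 | 0#11[1]#0   read 1 → write #, move +1, go to p1
p1 | 0#11#[#]0   read # → write 0, move -1, go to p0
p0 | 0#11[#]00   read # → write 1, move -1, go to p0
p0 | 0#1[1]100   read 1 → write 1, move -1, go to p2
p2 | 0#[1]1100   read 1 → write 1, move +1, go to p2
p2 | 0#1[1]100   read 1 → write 1, move +1, go to p2
p2 | 0#11[1]00   read 1 → write 1, move +1, go to p2
p2 | 0#111[0]0
Cell 5 holds 0 when M halts.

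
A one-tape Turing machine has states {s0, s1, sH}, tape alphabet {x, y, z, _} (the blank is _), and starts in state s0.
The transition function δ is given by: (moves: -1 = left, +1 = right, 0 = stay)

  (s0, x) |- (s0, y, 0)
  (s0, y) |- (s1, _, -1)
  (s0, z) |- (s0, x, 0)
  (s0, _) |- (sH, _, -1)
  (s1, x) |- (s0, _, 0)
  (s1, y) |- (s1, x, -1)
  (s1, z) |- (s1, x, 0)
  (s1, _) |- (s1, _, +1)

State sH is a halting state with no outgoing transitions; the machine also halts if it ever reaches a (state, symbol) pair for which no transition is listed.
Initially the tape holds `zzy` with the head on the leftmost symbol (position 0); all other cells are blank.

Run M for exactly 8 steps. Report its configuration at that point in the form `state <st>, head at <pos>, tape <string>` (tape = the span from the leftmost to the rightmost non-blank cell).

state sH, head at 0, tape y

state=s0 head=0 tape=_[z]zy   (s0,z)→(s0,x,0)
state=s0 head=0 tape=_[x]zy   (s0,x)→(s0,y,0)
state=s0 head=0 tape=_[y]zy   (s0,y)→(s1,_,-1)
state=s1 head=-1 tape=[_]_zy   (s1,_)→(s1,_,+1)
state=s1 head=0 tape=_[_]zy   (s1,_)→(s1,_,+1)
state=s1 head=1 tape=__[z]y   (s1,z)→(s1,x,0)
state=s1 head=1 tape=__[x]y   (s1,x)→(s0,_,0)
state=s0 head=1 tape=__[_]y   (s0,_)→(sH,_,-1)
state=sH head=0 tape=_[_]_y
After 8 steps: state sH, head at 0, tape y.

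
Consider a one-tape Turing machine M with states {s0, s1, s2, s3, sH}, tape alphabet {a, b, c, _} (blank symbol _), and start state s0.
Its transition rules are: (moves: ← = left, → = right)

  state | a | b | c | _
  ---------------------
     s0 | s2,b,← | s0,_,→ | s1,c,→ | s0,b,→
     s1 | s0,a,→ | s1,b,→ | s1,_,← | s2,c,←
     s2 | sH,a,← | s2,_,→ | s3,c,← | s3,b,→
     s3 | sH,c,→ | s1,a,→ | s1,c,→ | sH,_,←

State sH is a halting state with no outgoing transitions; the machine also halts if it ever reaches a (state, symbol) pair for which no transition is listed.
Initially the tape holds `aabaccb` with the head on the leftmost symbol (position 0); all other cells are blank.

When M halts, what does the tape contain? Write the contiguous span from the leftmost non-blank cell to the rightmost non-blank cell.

baababc_c

s0 | _[a]abaccb_   read a → write b, move ←, go to s2
s2 | [_]babaccb_   read _ → write b, move →, go to s3
s3 | b[b]abaccb_   read b → write a, move →, go to s1
s1 | ba[a]baccb_   read a → write a, move →, go to s0
s0 | baa[b]accb_   read b → write _, move →, go to s0
s0 | baa_[a]ccb_   read a → write b, move ←, go to s2
s2 | baa[_]bccb_   read _ → write b, move →, go to s3
s3 | baab[b]ccb_   read b → write a, move →, go to s1
s1 | baaba[c]cb_   read c → write _, move ←, go to s1
s1 | baab[a]_cb_   read a → write a, move →, go to s0
s0 | baaba[_]cb_   read _ → write b, move →, go to s0
s0 | baabab[c]b_   read c → write c, move →, go to s1
s1 | baababc[b]_   read b → write b, move →, go to s1
s1 | baababcb[_]   read _ → write c, move ←, go to s2
s2 | baababc[b]c   read b → write _, move →, go to s2
s2 | baababc_[c]   read c → write c, move ←, go to s3
s3 | baababc[_]c   read _ → write _, move ←, go to sH
sH | baabab[c]_c
The non-blank tape span at halt is baababc_c.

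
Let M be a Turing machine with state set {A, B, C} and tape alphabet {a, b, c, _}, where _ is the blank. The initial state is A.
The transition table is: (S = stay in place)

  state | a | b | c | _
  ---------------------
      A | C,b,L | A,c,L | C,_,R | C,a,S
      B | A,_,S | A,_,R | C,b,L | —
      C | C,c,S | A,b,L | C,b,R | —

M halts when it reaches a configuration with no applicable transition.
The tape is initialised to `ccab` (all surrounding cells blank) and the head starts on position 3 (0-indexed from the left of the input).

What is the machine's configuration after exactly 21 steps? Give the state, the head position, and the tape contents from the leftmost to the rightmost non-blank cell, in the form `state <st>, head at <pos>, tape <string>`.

state=A head=3 tape=_cca[b]   (A,b)→(A,c,L)
state=A head=2 tape=_cc[a]c   (A,a)→(C,b,L)
state=C head=1 tape=_c[c]bc   (C,c)→(C,b,R)
state=C head=2 tape=_cb[b]c   (C,b)→(A,b,L)
state=A head=1 tape=_c[b]bc   (A,b)→(A,c,L)
state=A head=0 tape=_[c]cbc   (A,c)→(C,_,R)
state=C head=1 tape=__[c]bc   (C,c)→(C,b,R)
state=C head=2 tape=__b[b]c   (C,b)→(A,b,L)
state=A head=1 tape=__[b]bc   (A,b)→(A,c,L)
state=A head=0 tape=_[_]cbc   (A,_)→(C,a,S)
state=C head=0 tape=_[a]cbc   (C,a)→(C,c,S)
state=C head=0 tape=_[c]cbc   (C,c)→(C,b,R)
state=C head=1 tape=_b[c]bc   (C,c)→(C,b,R)
state=C head=2 tape=_bb[b]c   (C,b)→(A,b,L)
state=A head=1 tape=_b[b]bc   (A,b)→(A,c,L)
state=A head=0 tape=_[b]cbc   (A,b)→(A,c,L)
state=A head=-1 tape=[_]ccbc   (A,_)→(C,a,S)
state=C head=-1 tape=[a]ccbc   (C,a)→(C,c,S)
state=C head=-1 tape=[c]ccbc   (C,c)→(C,b,R)
state=C head=0 tape=b[c]cbc   (C,c)→(C,b,R)
state=C head=1 tape=bb[c]bc   (C,c)→(C,b,R)
state=C head=2 tape=bbb[b]c
After 21 steps: state C, head at 2, tape bbbbc.

state C, head at 2, tape bbbbc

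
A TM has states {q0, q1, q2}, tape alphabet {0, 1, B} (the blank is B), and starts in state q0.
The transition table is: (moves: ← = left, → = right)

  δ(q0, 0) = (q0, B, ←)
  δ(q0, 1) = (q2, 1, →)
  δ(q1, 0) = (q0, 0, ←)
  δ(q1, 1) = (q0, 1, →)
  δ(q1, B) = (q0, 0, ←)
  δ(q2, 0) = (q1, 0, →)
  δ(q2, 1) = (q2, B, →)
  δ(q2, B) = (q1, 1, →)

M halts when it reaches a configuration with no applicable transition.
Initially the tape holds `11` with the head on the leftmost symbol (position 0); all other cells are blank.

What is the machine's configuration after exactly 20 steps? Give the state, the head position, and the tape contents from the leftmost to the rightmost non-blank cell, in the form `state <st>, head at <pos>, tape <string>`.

state q1, head at 6, tape 1B1110

q0 | [1]1BBBBB   read 1 → write 1, move →, go to q2
q2 | 1[1]BBBBB   read 1 → write B, move →, go to q2
q2 | 1B[B]BBBB   read B → write 1, move →, go to q1
q1 | 1B1[B]BBB   read B → write 0, move ←, go to q0
q0 | 1B[1]0BBB   read 1 → write 1, move →, go to q2
q2 | 1B1[0]BBB   read 0 → write 0, move →, go to q1
q1 | 1B10[B]BB   read B → write 0, move ←, go to q0
q0 | 1B1[0]0BB   read 0 → write B, move ←, go to q0
q0 | 1B[1]B0BB   read 1 → write 1, move →, go to q2
q2 | 1B1[B]0BB   read B → write 1, move →, go to q1
q1 | 1B11[0]BB   read 0 → write 0, move ←, go to q0
q0 | 1B1[1]0BB   read 1 → write 1, move →, go to q2
q2 | 1B11[0]BB   read 0 → write 0, move →, go to q1
q1 | 1B110[B]B   read B → write 0, move ←, go to q0
q0 | 1B11[0]0B   read 0 → write B, move ←, go to q0
q0 | 1B1[1]B0B   read 1 → write 1, move →, go to q2
q2 | 1B11[B]0B   read B → write 1, move →, go to q1
q1 | 1B111[0]B   read 0 → write 0, move ←, go to q0
q0 | 1B11[1]0B   read 1 → write 1, move →, go to q2
q2 | 1B111[0]B   read 0 → write 0, move →, go to q1
q1 | 1B1110[B]
After 20 steps: state q1, head at 6, tape 1B1110.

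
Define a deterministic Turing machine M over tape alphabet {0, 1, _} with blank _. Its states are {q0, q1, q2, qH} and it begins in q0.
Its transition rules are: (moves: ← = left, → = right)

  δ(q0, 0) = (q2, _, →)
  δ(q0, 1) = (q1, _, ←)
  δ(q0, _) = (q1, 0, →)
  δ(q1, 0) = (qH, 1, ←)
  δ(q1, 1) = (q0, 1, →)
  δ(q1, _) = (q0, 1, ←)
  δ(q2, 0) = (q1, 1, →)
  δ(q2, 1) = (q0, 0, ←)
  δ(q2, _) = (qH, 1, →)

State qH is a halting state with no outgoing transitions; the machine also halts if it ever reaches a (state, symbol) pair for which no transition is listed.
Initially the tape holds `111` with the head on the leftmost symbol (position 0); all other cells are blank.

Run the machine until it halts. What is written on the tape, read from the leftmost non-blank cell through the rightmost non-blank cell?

q0 | __[1]11_   read 1 → write _, move ←, go to q1
q1 | _[_]_11_   read _ → write 1, move ←, go to q0
q0 | [_]1_11_   read _ → write 0, move →, go to q1
q1 | 0[1]_11_   read 1 → write 1, move →, go to q0
q0 | 01[_]11_   read _ → write 0, move →, go to q1
q1 | 010[1]1_   read 1 → write 1, move →, go to q0
q0 | 0101[1]_   read 1 → write _, move ←, go to q1
q1 | 010[1]__   read 1 → write 1, move →, go to q0
q0 | 0101[_]_   read _ → write 0, move →, go to q1
q1 | 01010[_]   read _ → write 1, move ←, go to q0
q0 | 0101[0]1   read 0 → write _, move →, go to q2
q2 | 0101_[1]   read 1 → write 0, move ←, go to q0
q0 | 0101[_]0   read _ → write 0, move →, go to q1
q1 | 01010[0]   read 0 → write 1, move ←, go to qH
qH | 0101[0]1
The non-blank tape span at halt is 010101.

010101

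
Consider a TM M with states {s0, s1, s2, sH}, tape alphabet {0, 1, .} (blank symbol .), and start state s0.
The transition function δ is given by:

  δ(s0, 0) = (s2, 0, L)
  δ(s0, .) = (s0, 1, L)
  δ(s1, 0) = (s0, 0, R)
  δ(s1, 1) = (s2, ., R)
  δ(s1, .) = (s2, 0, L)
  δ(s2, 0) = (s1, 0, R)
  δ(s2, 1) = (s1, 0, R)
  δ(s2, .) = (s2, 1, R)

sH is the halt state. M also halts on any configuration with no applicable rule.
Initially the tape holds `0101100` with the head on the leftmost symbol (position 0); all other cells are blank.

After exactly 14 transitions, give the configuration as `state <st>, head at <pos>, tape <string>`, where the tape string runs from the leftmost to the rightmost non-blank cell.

state=s0 head=0 tape=.[0]101100.   (s0,0)→(s2,0,L)
state=s2 head=-1 tape=[.]0101100.   (s2,.)→(s2,1,R)
state=s2 head=0 tape=1[0]101100.   (s2,0)→(s1,0,R)
state=s1 head=1 tape=10[1]01100.   (s1,1)→(s2,.,R)
state=s2 head=2 tape=10.[0]1100.   (s2,0)→(s1,0,R)
state=s1 head=3 tape=10.0[1]100.   (s1,1)→(s2,.,R)
state=s2 head=4 tape=10.0.[1]00.   (s2,1)→(s1,0,R)
state=s1 head=5 tape=10.0.0[0]0.   (s1,0)→(s0,0,R)
state=s0 head=6 tape=10.0.00[0].   (s0,0)→(s2,0,L)
state=s2 head=5 tape=10.0.0[0]0.   (s2,0)→(s1,0,R)
state=s1 head=6 tape=10.0.00[0].   (s1,0)→(s0,0,R)
state=s0 head=7 tape=10.0.000[.]   (s0,.)→(s0,1,L)
state=s0 head=6 tape=10.0.00[0]1   (s0,0)→(s2,0,L)
state=s2 head=5 tape=10.0.0[0]01   (s2,0)→(s1,0,R)
state=s1 head=6 tape=10.0.00[0]1
After 14 steps: state s1, head at 6, tape 10.0.0001.

state s1, head at 6, tape 10.0.0001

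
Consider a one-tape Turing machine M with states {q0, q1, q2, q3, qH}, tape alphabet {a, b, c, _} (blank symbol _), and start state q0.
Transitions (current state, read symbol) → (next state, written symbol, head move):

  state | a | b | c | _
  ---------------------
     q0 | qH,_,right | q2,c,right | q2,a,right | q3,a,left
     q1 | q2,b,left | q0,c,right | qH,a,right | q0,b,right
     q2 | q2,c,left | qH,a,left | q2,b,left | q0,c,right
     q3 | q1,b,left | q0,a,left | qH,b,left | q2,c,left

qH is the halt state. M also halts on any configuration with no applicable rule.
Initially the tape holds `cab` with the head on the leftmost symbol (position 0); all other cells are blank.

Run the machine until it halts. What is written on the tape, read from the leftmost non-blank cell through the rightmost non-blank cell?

ccabbb

q0 | ___[c]ab   read c → write a, move right, go to q2
q2 | ___a[a]b   read a → write c, move left, go to q2
q2 | ___[a]cb   read a → write c, move left, go to q2
q2 | __[_]ccb   read _ → write c, move right, go to q0
q0 | __c[c]cb   read c → write a, move right, go to q2
q2 | __ca[c]b   read c → write b, move left, go to q2
q2 | __c[a]bb   read a → write c, move left, go to q2
q2 | __[c]cbb   read c → write b, move left, go to q2
q2 | _[_]bcbb   read _ → write c, move right, go to q0
q0 | _c[b]cbb   read b → write c, move right, go to q2
q2 | _cc[c]bb   read c → write b, move left, go to q2
q2 | _c[c]bbb   read c → write b, move left, go to q2
q2 | _[c]bbbb   read c → write b, move left, go to q2
q2 | [_]bbbbb   read _ → write c, move right, go to q0
q0 | c[b]bbbb   read b → write c, move right, go to q2
q2 | cc[b]bbb   read b → write a, move left, go to qH
qH | c[c]abbb
The non-blank tape span at halt is ccabbb.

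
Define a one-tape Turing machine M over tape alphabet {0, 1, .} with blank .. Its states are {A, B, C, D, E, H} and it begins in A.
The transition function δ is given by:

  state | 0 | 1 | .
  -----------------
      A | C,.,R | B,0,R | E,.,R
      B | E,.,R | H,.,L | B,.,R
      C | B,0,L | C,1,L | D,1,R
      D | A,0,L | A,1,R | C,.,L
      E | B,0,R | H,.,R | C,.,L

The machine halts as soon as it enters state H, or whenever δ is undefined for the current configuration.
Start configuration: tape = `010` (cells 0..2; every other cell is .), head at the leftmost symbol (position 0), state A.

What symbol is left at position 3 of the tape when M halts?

1

A | .[0]10...   read 0 → write ., move R, go to C
C | ..[1]0...   read 1 → write 1, move L, go to C
C | .[.]10...   read . → write 1, move R, go to D
D | .1[1]0...   read 1 → write 1, move R, go to A
A | .11[0]...   read 0 → write ., move R, go to C
C | .11.[.]..   read . → write 1, move R, go to D
D | .11.1[.].   read . → write ., move L, go to C
C | .11.[1]..   read 1 → write 1, move L, go to C
C | .11[.]1..   read . → write 1, move R, go to D
D | .111[1]..   read 1 → write 1, move R, go to A
A | .1111[.].   read . → write ., move R, go to E
E | .1111.[.]   read . → write ., move L, go to C
C | .1111[.].   read . → write 1, move R, go to D
D | .11111[.]   read . → write ., move L, go to C
C | .1111[1].   read 1 → write 1, move L, go to C
C | .111[1]1.   read 1 → write 1, move L, go to C
C | .11[1]11.   read 1 → write 1, move L, go to C
C | .1[1]111.   read 1 → write 1, move L, go to C
C | .[1]1111.   read 1 → write 1, move L, go to C
C | [.]11111.   read . → write 1, move R, go to D
D | 1[1]1111.   read 1 → write 1, move R, go to A
A | 11[1]111.   read 1 → write 0, move R, go to B
B | 110[1]11.   read 1 → write ., move L, go to H
H | 11[0].11.
Cell 3 holds 1 when M halts.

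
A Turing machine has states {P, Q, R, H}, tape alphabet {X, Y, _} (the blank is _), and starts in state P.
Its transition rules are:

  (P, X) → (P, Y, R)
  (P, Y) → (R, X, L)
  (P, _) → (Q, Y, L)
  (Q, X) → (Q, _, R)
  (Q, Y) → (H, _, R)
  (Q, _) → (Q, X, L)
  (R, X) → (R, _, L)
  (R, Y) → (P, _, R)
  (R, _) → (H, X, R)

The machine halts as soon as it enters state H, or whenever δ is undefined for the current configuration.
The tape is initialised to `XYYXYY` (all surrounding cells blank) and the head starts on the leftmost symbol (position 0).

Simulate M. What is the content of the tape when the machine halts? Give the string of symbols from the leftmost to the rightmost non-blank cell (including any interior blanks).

state=P head=0 tape=[X]YYXYY_   (P,X)→(P,Y,R)
state=P head=1 tape=Y[Y]YXYY_   (P,Y)→(R,X,L)
state=R head=0 tape=[Y]XYXYY_   (R,Y)→(P,_,R)
state=P head=1 tape=_[X]YXYY_   (P,X)→(P,Y,R)
state=P head=2 tape=_Y[Y]XYY_   (P,Y)→(R,X,L)
state=R head=1 tape=_[Y]XXYY_   (R,Y)→(P,_,R)
state=P head=2 tape=__[X]XYY_   (P,X)→(P,Y,R)
state=P head=3 tape=__Y[X]YY_   (P,X)→(P,Y,R)
state=P head=4 tape=__YY[Y]Y_   (P,Y)→(R,X,L)
state=R head=3 tape=__Y[Y]XY_   (R,Y)→(P,_,R)
state=P head=4 tape=__Y_[X]Y_   (P,X)→(P,Y,R)
state=P head=5 tape=__Y_Y[Y]_   (P,Y)→(R,X,L)
state=R head=4 tape=__Y_[Y]X_   (R,Y)→(P,_,R)
state=P head=5 tape=__Y__[X]_   (P,X)→(P,Y,R)
state=P head=6 tape=__Y__Y[_]   (P,_)→(Q,Y,L)
state=Q head=5 tape=__Y__[Y]Y   (Q,Y)→(H,_,R)
state=H head=6 tape=__Y___[Y]
The non-blank tape span at halt is Y___Y.

Y___Y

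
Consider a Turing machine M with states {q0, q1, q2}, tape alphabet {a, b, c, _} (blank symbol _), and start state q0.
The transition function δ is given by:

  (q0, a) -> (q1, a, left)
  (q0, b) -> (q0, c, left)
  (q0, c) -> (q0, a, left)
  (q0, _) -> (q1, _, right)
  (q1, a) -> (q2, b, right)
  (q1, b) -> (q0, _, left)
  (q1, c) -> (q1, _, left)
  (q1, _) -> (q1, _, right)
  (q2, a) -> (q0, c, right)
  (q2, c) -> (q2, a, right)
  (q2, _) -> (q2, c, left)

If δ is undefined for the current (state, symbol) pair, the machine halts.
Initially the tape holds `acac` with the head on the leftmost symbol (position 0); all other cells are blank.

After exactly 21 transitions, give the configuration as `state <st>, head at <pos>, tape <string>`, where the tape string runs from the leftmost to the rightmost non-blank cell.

state q2, head at 3, tape bc

q0 | _[a]cac_   read a → write a, move left, go to q1
q1 | [_]acac_   read _ → write _, move right, go to q1
q1 | _[a]cac_   read a → write b, move right, go to q2
q2 | _b[c]ac_   read c → write a, move right, go to q2
q2 | _ba[a]c_   read a → write c, move right, go to q0
q0 | _bac[c]_   read c → write a, move left, go to q0
q0 | _ba[c]a_   read c → write a, move left, go to q0
q0 | _b[a]aa_   read a → write a, move left, go to q1
q1 | _[b]aaa_   read b → write _, move left, go to q0
q0 | [_]_aaa_   read _ → write _, move right, go to q1
q1 | _[_]aaa_   read _ → write _, move right, go to q1
q1 | __[a]aa_   read a → write b, move right, go to q2
q2 | __b[a]a_   read a → write c, move right, go to q0
q0 | __bc[a]_   read a → write a, move left, go to q1
q1 | __b[c]a_   read c → write _, move left, go to q1
q1 | __[b]_a_   read b → write _, move left, go to q0
q0 | _[_]__a_   read _ → write _, move right, go to q1
q1 | __[_]_a_   read _ → write _, move right, go to q1
q1 | ___[_]a_   read _ → write _, move right, go to q1
q1 | ____[a]_   read a → write b, move right, go to q2
q2 | ____b[_]   read _ → write c, move left, go to q2
q2 | ____[b]c
After 21 steps: state q2, head at 3, tape bc.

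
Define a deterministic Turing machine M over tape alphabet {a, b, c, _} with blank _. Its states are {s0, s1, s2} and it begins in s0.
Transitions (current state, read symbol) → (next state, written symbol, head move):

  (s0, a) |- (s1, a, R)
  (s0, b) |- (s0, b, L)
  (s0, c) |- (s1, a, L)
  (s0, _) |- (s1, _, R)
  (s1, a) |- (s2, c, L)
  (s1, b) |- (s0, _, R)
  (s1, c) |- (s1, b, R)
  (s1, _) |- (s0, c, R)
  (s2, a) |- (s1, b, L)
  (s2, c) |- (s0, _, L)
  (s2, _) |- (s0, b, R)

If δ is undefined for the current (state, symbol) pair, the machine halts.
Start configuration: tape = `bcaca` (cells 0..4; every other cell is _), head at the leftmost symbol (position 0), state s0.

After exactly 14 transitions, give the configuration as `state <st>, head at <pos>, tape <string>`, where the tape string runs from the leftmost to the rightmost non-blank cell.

s0 | _[b]caca   read b → write b, move L, go to s0
s0 | [_]bcaca   read _ → write _, move R, go to s1
s1 | _[b]caca   read b → write _, move R, go to s0
s0 | __[c]aca   read c → write a, move L, go to s1
s1 | _[_]aaca   read _ → write c, move R, go to s0
s0 | _c[a]aca   read a → write a, move R, go to s1
s1 | _ca[a]ca   read a → write c, move L, go to s2
s2 | _c[a]cca   read a → write b, move L, go to s1
s1 | _[c]bcca   read c → write b, move R, go to s1
s1 | _b[b]cca   read b → write _, move R, go to s0
s0 | _b_[c]ca   read c → write a, move L, go to s1
s1 | _b[_]aca   read _ → write c, move R, go to s0
s0 | _bc[a]ca   read a → write a, move R, go to s1
s1 | _bca[c]a   read c → write b, move R, go to s1
s1 | _bcab[a]
After 14 steps: state s1, head at 4, tape bcaba.

state s1, head at 4, tape bcaba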